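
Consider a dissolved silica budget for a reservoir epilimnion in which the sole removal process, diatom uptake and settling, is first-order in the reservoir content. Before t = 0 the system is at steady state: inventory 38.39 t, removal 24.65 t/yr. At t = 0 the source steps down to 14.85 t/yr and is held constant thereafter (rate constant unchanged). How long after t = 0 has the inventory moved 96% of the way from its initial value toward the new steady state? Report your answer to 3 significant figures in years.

5.01 yr

τ = M₀/F₀ = 38.39/24.65 = 1.557 yr.
The remaining gap fraction is e^(−t/τ); 96% covered ⇒ e^(−t/τ) = 0.0400.
t = −τ ln(0.0400) = 1.557 × 3.219 = 5.013 yr.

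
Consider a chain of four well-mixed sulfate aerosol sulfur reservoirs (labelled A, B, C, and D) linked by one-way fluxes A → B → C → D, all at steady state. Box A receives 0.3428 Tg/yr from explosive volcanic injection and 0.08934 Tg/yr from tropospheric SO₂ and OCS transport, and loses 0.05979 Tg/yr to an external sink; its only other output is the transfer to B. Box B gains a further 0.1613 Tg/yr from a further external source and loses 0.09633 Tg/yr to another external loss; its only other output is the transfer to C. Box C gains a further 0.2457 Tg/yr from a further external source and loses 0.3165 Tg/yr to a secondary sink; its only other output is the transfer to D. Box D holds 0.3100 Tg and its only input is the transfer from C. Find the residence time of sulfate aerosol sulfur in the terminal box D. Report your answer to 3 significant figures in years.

0.846 yr

Box A: F(A→B) = (0.3428 + 0.08934) − 0.05979 = 0.37235 Tg/yr.
Box B: F(B→C) = (0.37235 + 0.1613) − 0.09633 = 0.43732 Tg/yr.
Box C: F(C→D) = (0.43732 + 0.2457) − 0.3165 = 0.36652 Tg/yr.
Box D throughput = its input = 0.36652 Tg/yr; τ = 0.3100 / 0.36652 = 0.8458 yr.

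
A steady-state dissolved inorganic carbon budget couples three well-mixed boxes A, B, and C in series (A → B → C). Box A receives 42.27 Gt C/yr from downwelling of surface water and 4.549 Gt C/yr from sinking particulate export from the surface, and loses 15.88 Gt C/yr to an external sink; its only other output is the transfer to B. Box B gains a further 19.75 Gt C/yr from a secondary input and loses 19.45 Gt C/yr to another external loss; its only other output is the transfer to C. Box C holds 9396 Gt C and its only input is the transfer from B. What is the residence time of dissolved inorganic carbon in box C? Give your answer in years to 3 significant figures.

301 yr

Box A: F(A→B) = (42.27 + 4.549) − 15.88 = 30.939 Gt C/yr.
Box B: F(B→C) = (30.939 + 19.75) − 19.45 = 31.239 Gt C/yr.
Box C throughput = its input = 31.239 Gt C/yr; τ = 9396 / 31.239 = 300.8 yr.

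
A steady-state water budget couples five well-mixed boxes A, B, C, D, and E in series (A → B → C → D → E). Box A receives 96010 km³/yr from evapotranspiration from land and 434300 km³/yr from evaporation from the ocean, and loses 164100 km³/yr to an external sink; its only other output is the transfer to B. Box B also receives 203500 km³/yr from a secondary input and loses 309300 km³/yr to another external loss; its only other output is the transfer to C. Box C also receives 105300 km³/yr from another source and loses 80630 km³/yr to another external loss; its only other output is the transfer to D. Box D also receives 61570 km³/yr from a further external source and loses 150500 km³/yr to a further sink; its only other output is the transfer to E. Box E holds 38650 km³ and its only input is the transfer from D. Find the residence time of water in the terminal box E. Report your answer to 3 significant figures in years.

0.197 yr

Box A: F(A→B) = (96010 + 434300) − 164100 = 366210 km³/yr.
Box B: F(B→C) = (366210 + 203500) − 309300 = 260410 km³/yr.
Box C: F(C→D) = (260410 + 105300) − 80630 = 285080 km³/yr.
Box D: F(D→E) = (285080 + 61570) − 150500 = 196150 km³/yr.
Box E throughput = its input = 196150 km³/yr; τ = 38650 / 196150 = 0.1970 yr.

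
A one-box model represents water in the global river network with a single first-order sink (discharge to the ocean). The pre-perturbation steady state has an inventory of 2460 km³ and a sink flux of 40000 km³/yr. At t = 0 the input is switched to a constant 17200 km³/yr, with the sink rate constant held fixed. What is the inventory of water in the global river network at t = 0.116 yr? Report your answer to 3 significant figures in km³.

1270 km³

τ = M₀/F₀ = 2460/40000 = 0.06150 yr; rate constant k = 1/τ.
New steady state M_∞ = F₁/k = F₁·τ = 17200 × 0.06150 = 1057.8 km³.
M(t) = M_∞ + (M₀ − M_∞)·e^(−t/τ); t/τ = 0.116/0.06150 = 1.886, so e^(−t/τ) = 0.1517.
M(t) = 1057.8 + 1402 × 0.1517 = 1270.4 km³.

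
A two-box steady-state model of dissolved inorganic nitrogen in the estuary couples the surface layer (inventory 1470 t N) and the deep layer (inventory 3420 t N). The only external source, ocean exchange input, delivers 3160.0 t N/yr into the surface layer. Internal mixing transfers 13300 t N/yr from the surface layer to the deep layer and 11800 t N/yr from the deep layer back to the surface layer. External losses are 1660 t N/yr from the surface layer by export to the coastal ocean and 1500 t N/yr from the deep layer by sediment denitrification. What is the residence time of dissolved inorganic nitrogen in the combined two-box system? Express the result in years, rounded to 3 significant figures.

1.55 yr

Residence time in the combined system uses the total inventory and the total *external* removal — internal exchanges between the two boxes cancel.
M_total = 1470 + 3420 = 4890.0 t N.
ΣF_external_out = 1660 + 1500 = 3160.0 t N/yr.
τ = M_total / ΣF_ext = 4890.0 / 3160.0 = 1.547 yr.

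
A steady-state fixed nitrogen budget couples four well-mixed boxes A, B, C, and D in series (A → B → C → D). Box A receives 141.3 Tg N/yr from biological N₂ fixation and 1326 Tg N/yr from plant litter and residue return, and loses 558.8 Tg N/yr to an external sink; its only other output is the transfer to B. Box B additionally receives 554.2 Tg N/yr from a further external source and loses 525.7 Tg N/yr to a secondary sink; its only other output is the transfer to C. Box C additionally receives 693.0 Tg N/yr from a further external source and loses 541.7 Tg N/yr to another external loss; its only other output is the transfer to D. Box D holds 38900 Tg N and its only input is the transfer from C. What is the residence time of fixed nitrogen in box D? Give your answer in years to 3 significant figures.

Box A: F(A→B) = (141.3 + 1326) − 558.8 = 908.50 Tg N/yr.
Box B: F(B→C) = (908.50 + 554.2) − 525.7 = 937.00 Tg N/yr.
Box C: F(C→D) = (937.00 + 693.0) − 541.7 = 1088.3 Tg N/yr.
Box D throughput = its input = 1088.3 Tg N/yr; τ = 38900 / 1088.3 = 35.74 yr.

35.7 yr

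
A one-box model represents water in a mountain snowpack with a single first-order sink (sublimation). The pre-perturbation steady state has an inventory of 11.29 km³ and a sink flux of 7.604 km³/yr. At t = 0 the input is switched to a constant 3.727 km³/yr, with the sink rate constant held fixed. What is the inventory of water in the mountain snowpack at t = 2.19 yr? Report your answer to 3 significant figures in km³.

6.85 km³

τ = M₀/F₀ = 11.29/7.604 = 1.485 yr; rate constant k = 1/τ.
New steady state M_∞ = F₁/k = F₁·τ = 3.727 × 1.485 = 5.5336 km³.
M(t) = M_∞ + (M₀ − M_∞)·e^(−t/τ); t/τ = 2.19/1.485 = 1.475, so e^(−t/τ) = 0.2288.
M(t) = 5.5336 + 5.756 × 0.2288 = 6.8506 km³.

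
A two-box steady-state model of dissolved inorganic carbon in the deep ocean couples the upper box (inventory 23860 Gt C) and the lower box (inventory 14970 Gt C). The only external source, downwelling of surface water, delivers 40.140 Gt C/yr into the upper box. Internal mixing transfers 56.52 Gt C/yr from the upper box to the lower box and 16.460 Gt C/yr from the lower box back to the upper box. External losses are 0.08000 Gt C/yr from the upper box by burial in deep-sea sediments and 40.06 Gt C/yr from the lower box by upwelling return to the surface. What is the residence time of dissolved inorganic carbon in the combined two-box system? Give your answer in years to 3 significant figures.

967 yr

Residence time in the combined system uses the total inventory and the total *external* removal — internal exchanges between the two boxes cancel.
M_total = 23860 + 14970 = 38830 Gt C.
ΣF_external_out = 0.08000 + 40.06 = 40.140 Gt C/yr.
τ = M_total / ΣF_ext = 38830 / 40.140 = 967.4 yr.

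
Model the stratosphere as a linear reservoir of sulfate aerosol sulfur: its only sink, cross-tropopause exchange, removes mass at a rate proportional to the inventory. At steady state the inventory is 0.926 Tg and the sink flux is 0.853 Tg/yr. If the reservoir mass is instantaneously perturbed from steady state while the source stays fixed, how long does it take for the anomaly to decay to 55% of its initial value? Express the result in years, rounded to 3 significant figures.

0.649 yr

For a linear reservoir the anomaly decays as exp(−t/τ) with τ = M/F = 0.926/0.853 = 1.086 yr.
exp(−t/τ) = 0.55 ⇒ t = −τ ln(0.55) = 1.086 × 0.5978 = 0.6490 yr.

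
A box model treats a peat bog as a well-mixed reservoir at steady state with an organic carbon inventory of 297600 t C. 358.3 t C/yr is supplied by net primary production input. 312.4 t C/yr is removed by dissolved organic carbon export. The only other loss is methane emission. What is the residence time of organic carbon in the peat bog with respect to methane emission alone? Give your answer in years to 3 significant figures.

6480 yr

At steady state ΣF_in = ΣF_out.
ΣF_in = 358.30 t C/yr.
Methane emission flux = ΣF_in − (312.4) = 358.30 − 312.4 = 45.90 t C/yr.
τ = M / F = 297600 / 45.90 = 6484 yr.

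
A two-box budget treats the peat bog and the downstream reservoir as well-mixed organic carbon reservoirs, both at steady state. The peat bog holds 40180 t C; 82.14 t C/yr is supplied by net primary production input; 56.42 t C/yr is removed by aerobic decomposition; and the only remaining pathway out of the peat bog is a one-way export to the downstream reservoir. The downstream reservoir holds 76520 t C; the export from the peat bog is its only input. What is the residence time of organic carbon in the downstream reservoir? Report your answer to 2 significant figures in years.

Balance the peat bog: ΣF_in = 82.140 t C/yr.
Export to the downstream reservoir = ΣF_in − (56.42) = 25.720 t C/yr.
At steady state the output of the downstream reservoir equals its input, 25.720 t C/yr.
τ = M / F = 76520 / 25.720 = 2975 yr.

3000 yr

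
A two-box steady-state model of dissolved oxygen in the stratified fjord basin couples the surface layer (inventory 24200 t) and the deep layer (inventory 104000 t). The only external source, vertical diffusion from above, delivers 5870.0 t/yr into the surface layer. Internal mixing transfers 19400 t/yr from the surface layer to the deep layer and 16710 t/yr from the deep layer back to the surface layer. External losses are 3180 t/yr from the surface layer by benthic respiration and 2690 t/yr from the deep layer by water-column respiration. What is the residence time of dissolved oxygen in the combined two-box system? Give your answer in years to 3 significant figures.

Residence time in the combined system uses the total inventory and the total *external* removal — internal exchanges between the two boxes cancel.
M_total = 24200 + 104000 = 128200 t.
ΣF_external_out = 3180 + 2690 = 5870.0 t/yr.
τ = M_total / ΣF_ext = 128200 / 5870.0 = 21.84 yr.

21.8 yr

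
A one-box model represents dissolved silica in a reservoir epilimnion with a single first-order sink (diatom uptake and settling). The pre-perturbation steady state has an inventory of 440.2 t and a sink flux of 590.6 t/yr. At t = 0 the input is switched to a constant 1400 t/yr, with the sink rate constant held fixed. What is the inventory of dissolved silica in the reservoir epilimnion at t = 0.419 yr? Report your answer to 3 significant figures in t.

700 t

τ = M₀/F₀ = 440.2/590.6 = 0.7453 yr; rate constant k = 1/τ.
New steady state M_∞ = F₁/k = F₁·τ = 1400 × 0.7453 = 1043.5 t.
M(t) = M_∞ + (M₀ − M_∞)·e^(−t/τ); t/τ = 0.419/0.7453 = 0.5622, so e^(−t/τ) = 0.5700.
M(t) = 1043.5 − 603.3 × 0.5700 = 699.62 t.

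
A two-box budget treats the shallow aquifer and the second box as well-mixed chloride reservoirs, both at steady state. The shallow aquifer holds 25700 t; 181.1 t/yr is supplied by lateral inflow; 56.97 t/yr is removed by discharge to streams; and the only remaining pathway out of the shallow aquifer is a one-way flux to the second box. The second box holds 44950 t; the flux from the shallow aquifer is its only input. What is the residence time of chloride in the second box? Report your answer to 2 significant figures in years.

360 yr

Balance the shallow aquifer: ΣF_in = 181.10 t/yr.
Flux to the second box = ΣF_in − (56.97) = 124.13 t/yr.
At steady state the output of the second box equals its input, 124.13 t/yr.
τ = M / F = 44950 / 124.13 = 362.1 yr.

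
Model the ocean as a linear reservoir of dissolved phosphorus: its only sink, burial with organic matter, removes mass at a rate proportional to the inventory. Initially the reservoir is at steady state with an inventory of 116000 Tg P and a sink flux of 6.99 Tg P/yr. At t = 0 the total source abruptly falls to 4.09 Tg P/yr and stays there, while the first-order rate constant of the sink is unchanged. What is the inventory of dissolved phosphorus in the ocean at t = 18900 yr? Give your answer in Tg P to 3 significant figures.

83300 Tg P

τ = M₀/F₀ = 116000/6.99 = 16600 yr; rate constant k = 1/τ.
New steady state M_∞ = F₁/k = F₁·τ = 4.09 × 16600 = 67874 Tg P.
M(t) = M_∞ + (M₀ − M_∞)·e^(−t/τ); t/τ = 18900/16600 = 1.139, so e^(−t/τ) = 0.3202.
M(t) = 67874 + 48130 × 0.3202 = 83283 Tg P.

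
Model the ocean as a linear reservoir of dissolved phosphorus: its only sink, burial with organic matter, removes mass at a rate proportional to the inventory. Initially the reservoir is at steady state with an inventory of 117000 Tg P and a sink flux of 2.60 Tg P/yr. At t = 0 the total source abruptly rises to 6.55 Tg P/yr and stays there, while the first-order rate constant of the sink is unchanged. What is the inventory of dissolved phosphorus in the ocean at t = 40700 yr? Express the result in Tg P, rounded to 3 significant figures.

τ = M₀/F₀ = 117000/2.60 = 45000 yr; rate constant k = 1/τ.
New steady state M_∞ = F₁/k = F₁·τ = 6.55 × 45000 = 294750 Tg P.
M(t) = M_∞ + (M₀ − M_∞)·e^(−t/τ); t/τ = 40700/45000 = 0.9044, so e^(−t/τ) = 0.4048.
M(t) = 294750 − 177800 × 0.4048 = 222800 Tg P.

223000 Tg P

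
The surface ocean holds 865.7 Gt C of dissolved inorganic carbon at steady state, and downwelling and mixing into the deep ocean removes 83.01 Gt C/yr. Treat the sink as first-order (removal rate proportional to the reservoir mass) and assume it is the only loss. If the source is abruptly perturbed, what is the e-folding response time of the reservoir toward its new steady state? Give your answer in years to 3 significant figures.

10.4 yr

For a linear reservoir the response time equals the residence time τ = M/F.
τ = 865.7 / 83.01 = 10.43 yr.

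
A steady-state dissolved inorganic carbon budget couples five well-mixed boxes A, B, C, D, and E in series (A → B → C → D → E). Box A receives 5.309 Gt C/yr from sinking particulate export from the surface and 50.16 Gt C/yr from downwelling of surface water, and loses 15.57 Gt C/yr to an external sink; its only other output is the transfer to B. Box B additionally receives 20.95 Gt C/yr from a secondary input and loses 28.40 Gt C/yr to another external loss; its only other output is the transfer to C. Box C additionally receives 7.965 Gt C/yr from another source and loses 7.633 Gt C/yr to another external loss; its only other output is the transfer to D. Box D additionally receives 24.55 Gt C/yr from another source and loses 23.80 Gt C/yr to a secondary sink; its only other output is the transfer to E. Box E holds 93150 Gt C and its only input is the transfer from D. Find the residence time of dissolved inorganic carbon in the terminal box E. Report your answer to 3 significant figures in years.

2780 yr

Box A: F(A→B) = (5.309 + 50.16) − 15.57 = 39.899 Gt C/yr.
Box B: F(B→C) = (39.899 + 20.95) − 28.40 = 32.449 Gt C/yr.
Box C: F(C→D) = (32.449 + 7.965) − 7.633 = 32.781 Gt C/yr.
Box D: F(D→E) = (32.781 + 24.55) − 23.80 = 33.531 Gt C/yr.
Box E throughput = its input = 33.531 Gt C/yr; τ = 93150 / 33.531 = 2778 yr.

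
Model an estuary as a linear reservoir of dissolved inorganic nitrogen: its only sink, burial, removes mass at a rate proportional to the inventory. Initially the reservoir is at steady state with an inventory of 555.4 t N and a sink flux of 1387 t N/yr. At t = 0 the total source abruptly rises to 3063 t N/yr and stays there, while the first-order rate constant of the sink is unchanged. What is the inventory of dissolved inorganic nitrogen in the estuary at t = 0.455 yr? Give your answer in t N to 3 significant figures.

1010 t N

Residence time τ = M₀/F₀ = 0.4004 yr. The eventual steady state is M_∞ = M₀·(F₁/F₀) = 555.4 × 3063/1387 = 1226.5 t N.
The anomaly ΔM(t) = M(t) − M_∞ decays as ΔM₀·e^(−t/τ) with ΔM₀ = 555.4 − 1226.5 = −671.1 t N.
At t = 0.455 yr, e^(−t/τ) = e^(−1.136) = 0.3210, so ΔM = −215.4 t N and M = 1226.5 − 215.4 = 1011.1 t N.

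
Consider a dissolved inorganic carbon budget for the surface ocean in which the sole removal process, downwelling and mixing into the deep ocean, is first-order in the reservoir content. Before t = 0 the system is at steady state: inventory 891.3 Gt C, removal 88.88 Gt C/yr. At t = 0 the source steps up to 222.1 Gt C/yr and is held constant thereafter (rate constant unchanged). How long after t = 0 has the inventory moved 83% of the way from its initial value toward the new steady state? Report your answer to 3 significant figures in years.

17.8 yr

τ = M₀/F₀ = 891.3/88.88 = 10.03 yr.
The remaining gap fraction is e^(−t/τ); 83% covered ⇒ e^(−t/τ) = 0.170.
t = −τ ln(0.170) = 10.03 × 1.772 = 17.77 yr.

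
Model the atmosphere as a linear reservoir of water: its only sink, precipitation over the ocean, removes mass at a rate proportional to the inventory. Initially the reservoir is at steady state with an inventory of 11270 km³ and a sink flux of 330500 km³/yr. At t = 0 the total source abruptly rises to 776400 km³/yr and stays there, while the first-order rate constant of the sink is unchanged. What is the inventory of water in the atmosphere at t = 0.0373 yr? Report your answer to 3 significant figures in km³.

The sink rate constant is k = F₀/M₀ = 330500/11270 = 29.33 yr⁻¹.
Solving dM/dt = F₁ − kM with M(0) = M₀ gives M(t) = F₁/k + (M₀ − F₁/k)·e^(−kt).
F₁/k = 776400/29.33 = 26475 km³; kt = 29.33 × 0.0373 = 1.094, e^(−kt) = 0.3349.
M(0.0373) = 26475 + (11270 − 26475) × 0.3349 = 26475 − 5093 = 21383 km³.

21400 km³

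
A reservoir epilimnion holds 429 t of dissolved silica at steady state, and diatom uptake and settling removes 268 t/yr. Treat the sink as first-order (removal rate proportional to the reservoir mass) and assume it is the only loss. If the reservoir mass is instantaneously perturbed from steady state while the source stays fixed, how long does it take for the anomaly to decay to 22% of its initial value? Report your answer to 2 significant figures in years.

2.4 yr

For a linear reservoir the anomaly decays as exp(−t/τ) with τ = M/F = 429/268 = 1.601 yr.
exp(−t/τ) = 0.22 ⇒ t = −τ ln(0.22) = 1.601 × 1.514 = 2.424 yr.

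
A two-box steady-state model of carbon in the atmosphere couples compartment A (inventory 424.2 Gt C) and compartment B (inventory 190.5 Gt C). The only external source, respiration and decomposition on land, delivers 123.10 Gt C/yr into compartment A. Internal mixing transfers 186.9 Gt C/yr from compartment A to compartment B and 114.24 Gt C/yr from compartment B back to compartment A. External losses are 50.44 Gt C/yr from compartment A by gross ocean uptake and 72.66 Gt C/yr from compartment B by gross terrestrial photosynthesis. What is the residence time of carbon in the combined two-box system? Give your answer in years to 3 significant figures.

Treat the two boxes together as one reservoir: the mixing fluxes between them are internal recycling, so τ = ΣM / Σ(external losses).
M_total = 424.2 + 190.5 = 614.70 Gt C.
ΣF_external_out = 50.44 + 72.66 = 123.10 Gt C/yr.
τ = M_total / ΣF_ext = 614.70 / 123.10 = 4.994 yr.

4.99 yr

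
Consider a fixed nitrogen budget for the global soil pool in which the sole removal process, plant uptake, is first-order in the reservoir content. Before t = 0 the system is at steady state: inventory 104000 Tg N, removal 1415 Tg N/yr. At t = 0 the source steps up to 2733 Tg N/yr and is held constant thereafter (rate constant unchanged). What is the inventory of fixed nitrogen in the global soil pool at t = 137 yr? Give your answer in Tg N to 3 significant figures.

186000 Tg N

τ = M₀/F₀ = 104000/1415 = 73.50 yr; rate constant k = 1/τ.
New steady state M_∞ = F₁/k = F₁·τ = 2733 × 73.50 = 200870 Tg N.
M(t) = M_∞ + (M₀ − M_∞)·e^(−t/τ); t/τ = 137/73.50 = 1.864, so e^(−t/τ) = 0.1551.
M(t) = 200870 − 96870 × 0.1551 = 185850 Tg N.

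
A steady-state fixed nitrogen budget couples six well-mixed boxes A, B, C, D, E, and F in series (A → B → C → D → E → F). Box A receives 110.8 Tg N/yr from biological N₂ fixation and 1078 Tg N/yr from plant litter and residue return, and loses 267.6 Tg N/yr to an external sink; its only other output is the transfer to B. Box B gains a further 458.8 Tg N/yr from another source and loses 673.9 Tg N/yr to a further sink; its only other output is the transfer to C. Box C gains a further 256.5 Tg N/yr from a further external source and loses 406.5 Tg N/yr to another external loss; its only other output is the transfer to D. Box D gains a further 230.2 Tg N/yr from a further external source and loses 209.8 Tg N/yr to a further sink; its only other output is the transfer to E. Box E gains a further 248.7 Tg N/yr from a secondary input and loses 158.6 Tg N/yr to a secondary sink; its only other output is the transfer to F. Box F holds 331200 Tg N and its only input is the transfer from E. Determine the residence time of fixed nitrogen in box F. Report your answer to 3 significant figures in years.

Box A: F(A→B) = (110.8 + 1078) − 267.6 = 921.20 Tg N/yr.
Box B: F(B→C) = (921.20 + 458.8) − 673.9 = 706.10 Tg N/yr.
Box C: F(C→D) = (706.10 + 256.5) − 406.5 = 556.10 Tg N/yr.
Box D: F(D→E) = (556.10 + 230.2) − 209.8 = 576.50 Tg N/yr.
Box E: F(E→F) = (576.50 + 248.7) − 158.6 = 666.60 Tg N/yr.
Box F throughput = its input = 666.60 Tg N/yr; τ = 331200 / 666.60 = 496.8 yr.

497 yr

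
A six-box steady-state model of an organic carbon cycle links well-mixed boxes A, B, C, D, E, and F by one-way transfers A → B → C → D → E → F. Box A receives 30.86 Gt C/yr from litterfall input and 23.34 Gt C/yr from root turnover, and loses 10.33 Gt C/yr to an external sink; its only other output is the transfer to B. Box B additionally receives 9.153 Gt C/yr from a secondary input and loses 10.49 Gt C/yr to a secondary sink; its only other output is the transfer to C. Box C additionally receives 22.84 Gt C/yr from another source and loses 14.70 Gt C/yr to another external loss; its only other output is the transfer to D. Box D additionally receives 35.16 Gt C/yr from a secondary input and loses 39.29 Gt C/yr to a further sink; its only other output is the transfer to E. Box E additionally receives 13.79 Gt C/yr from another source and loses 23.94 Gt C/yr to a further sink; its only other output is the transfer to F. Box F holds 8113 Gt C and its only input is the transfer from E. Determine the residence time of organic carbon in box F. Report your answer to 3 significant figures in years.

Box A: F(A→B) = (30.86 + 23.34) − 10.33 = 43.870 Gt C/yr.
Box B: F(B→C) = (43.870 + 9.153) − 10.49 = 42.533 Gt C/yr.
Box C: F(C→D) = (42.533 + 22.84) − 14.70 = 50.673 Gt C/yr.
Box D: F(D→E) = (50.673 + 35.16) − 39.29 = 46.543 Gt C/yr.
Box E: F(E→F) = (46.543 + 13.79) − 23.94 = 36.393 Gt C/yr.
Box F throughput = its input = 36.393 Gt C/yr; τ = 8113 / 36.393 = 222.9 yr.

223 yr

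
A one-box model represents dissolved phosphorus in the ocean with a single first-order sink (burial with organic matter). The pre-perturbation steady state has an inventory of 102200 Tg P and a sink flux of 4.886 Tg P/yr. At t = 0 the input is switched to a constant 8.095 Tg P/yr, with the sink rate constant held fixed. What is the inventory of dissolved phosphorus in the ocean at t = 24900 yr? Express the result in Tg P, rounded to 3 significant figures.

τ = M₀/F₀ = 102200/4.886 = 20920 yr; rate constant k = 1/τ.
New steady state M_∞ = F₁/k = F₁·τ = 8.095 × 20920 = 169320 Tg P.
M(t) = M_∞ + (M₀ − M_∞)·e^(−t/τ); t/τ = 24900/20920 = 1.190, so e^(−t/τ) = 0.3041.
M(t) = 169320 − 67120 × 0.3041 = 148910 Tg P.

149000 Tg P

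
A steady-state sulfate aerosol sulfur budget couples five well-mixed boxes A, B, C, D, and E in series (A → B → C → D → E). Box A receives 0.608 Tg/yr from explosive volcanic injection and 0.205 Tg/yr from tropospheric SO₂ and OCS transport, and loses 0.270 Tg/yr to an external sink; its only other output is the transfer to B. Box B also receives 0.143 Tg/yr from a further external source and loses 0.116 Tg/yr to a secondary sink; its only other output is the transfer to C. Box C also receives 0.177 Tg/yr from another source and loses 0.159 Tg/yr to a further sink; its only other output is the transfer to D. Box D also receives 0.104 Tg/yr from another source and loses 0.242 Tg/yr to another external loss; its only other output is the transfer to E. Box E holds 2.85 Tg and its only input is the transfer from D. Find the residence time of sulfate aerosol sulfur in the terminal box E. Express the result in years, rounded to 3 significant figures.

Box A: F(A→B) = (0.608 + 0.205) − 0.270 = 0.54300 Tg/yr.
Box B: F(B→C) = (0.54300 + 0.143) − 0.116 = 0.57000 Tg/yr.
Box C: F(C→D) = (0.57000 + 0.177) − 0.159 = 0.58800 Tg/yr.
Box D: F(D→E) = (0.58800 + 0.104) − 0.242 = 0.45000 Tg/yr.
Box E throughput = its input = 0.45000 Tg/yr; τ = 2.85 / 0.45000 = 6.333 yr.

6.33 yr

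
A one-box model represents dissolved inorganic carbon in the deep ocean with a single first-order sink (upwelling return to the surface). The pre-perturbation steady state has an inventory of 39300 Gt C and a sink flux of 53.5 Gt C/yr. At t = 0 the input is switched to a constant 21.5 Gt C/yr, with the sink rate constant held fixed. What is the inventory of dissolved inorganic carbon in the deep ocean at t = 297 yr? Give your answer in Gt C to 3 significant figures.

31500 Gt C

τ = M₀/F₀ = 39300/53.5 = 734.6 yr; rate constant k = 1/τ.
New steady state M_∞ = F₁/k = F₁·τ = 21.5 × 734.6 = 15793 Gt C.
M(t) = M_∞ + (M₀ − M_∞)·e^(−t/τ); t/τ = 297/734.6 = 0.4043, so e^(−t/τ) = 0.6674.
M(t) = 15793 + 23510 × 0.6674 = 31483 Gt C.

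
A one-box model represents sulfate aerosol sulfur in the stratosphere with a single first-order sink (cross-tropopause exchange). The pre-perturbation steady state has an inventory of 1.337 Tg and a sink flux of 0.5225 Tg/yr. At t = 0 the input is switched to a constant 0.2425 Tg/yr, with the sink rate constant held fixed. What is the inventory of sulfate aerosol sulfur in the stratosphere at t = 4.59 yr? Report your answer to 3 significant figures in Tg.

0.740 Tg

τ = M₀/F₀ = 1.337/0.5225 = 2.559 yr; rate constant k = 1/τ.
New steady state M_∞ = F₁/k = F₁·τ = 0.2425 × 2.559 = 0.62052 Tg.
M(t) = M_∞ + (M₀ − M_∞)·e^(−t/τ); t/τ = 4.59/2.559 = 1.794, so e^(−t/τ) = 0.1663.
M(t) = 0.62052 + 0.7165 × 0.1663 = 0.73969 Tg.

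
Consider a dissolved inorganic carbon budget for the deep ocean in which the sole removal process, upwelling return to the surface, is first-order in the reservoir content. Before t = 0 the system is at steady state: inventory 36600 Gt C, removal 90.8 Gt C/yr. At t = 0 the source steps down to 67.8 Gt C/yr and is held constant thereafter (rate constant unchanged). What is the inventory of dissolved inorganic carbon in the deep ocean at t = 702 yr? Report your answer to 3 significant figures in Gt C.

29000 Gt C

τ = M₀/F₀ = 36600/90.8 = 403.1 yr; rate constant k = 1/τ.
New steady state M_∞ = F₁/k = F₁·τ = 67.8 × 403.1 = 27329 Gt C.
M(t) = M_∞ + (M₀ − M_∞)·e^(−t/τ); t/τ = 702/403.1 = 1.742, so e^(−t/τ) = 0.1752.
M(t) = 27329 + 9271 × 0.1752 = 28954 Gt C.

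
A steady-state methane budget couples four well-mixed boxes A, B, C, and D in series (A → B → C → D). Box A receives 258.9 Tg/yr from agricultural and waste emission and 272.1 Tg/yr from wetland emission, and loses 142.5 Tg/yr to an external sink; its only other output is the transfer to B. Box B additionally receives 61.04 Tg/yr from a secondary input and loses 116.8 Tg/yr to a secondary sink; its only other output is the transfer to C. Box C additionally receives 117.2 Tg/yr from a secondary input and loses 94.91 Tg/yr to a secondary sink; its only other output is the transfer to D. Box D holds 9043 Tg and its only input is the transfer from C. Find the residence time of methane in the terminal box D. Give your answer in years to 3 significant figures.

Box A: F(A→B) = (258.9 + 272.1) − 142.5 = 388.50 Tg/yr.
Box B: F(B→C) = (388.50 + 61.04) − 116.8 = 332.74 Tg/yr.
Box C: F(C→D) = (332.74 + 117.2) − 94.91 = 355.03 Tg/yr.
Box D throughput = its input = 355.03 Tg/yr; τ = 9043 / 355.03 = 25.47 yr.

25.5 yr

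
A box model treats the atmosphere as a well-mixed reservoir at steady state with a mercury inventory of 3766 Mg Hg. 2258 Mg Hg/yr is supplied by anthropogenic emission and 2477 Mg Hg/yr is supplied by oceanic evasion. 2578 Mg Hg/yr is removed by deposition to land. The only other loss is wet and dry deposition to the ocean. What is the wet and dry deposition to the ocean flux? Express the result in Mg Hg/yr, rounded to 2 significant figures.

At steady state ΣF_in = ΣF_out.
ΣF_in = 2258 + 2477 = 4735.0 Mg Hg/yr.
Wet and dry deposition to the ocean flux = ΣF_in − (2578) = 4735.0 − 2578 = 2157 Mg Hg/yr.

2200 Mg Hg/yr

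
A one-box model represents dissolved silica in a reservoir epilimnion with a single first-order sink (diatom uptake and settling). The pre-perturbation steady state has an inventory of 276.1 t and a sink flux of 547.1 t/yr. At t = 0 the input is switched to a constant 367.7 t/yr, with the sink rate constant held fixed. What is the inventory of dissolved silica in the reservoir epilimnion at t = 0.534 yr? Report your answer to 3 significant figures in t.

Residence time τ = M₀/F₀ = 0.5047 yr. The eventual steady state is M_∞ = M₀·(F₁/F₀) = 276.1 × 367.7/547.1 = 185.56 t.
The anomaly ΔM(t) = M(t) − M_∞ decays as ΔM₀·e^(−t/τ) with ΔM₀ = 276.1 − 185.56 = 90.54 t.
At t = 0.534 yr, e^(−t/τ) = e^(−1.058) = 0.3471, so ΔM = 31.43 t and M = 185.56 + 31.43 = 216.99 t.

217 t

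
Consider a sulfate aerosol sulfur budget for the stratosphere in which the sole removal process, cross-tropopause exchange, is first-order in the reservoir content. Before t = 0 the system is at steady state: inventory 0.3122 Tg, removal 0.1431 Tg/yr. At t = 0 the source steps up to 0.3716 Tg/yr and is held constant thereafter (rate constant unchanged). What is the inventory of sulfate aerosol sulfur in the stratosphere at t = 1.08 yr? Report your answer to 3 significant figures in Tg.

The sink rate constant is k = F₀/M₀ = 0.1431/0.3122 = 0.4584 yr⁻¹.
Solving dM/dt = F₁ − kM with M(0) = M₀ gives M(t) = F₁/k + (M₀ − F₁/k)·e^(−kt).
F₁/k = 0.3716/0.4584 = 0.81072 Tg; kt = 0.4584 × 1.08 = 0.4950, e^(−kt) = 0.6096.
M(1.08) = 0.81072 + (0.3122 − 0.81072) × 0.6096 = 0.81072 − 0.3039 = 0.50684 Tg.

0.507 Tg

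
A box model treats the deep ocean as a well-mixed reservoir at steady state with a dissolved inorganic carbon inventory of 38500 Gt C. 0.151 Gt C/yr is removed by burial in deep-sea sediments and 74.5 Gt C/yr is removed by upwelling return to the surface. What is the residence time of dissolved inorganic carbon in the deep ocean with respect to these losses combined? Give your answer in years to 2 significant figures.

Total removal = 0.1510 + 74.50 = 74.651 Gt C/yr.
τ = M / ΣF_out = 38500 / 74.651 = 515.7 yr.

520 yr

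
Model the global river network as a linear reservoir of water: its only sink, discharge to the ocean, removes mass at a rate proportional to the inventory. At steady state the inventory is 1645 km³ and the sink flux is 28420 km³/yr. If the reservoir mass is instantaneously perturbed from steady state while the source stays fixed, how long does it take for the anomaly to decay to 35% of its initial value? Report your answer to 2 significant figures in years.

0.061 yr

For a linear reservoir the anomaly decays as exp(−t/τ) with τ = M/F = 1645/28420 = 0.05788 yr.
exp(−t/τ) = 0.35 ⇒ t = −τ ln(0.35) = 0.05788 × 1.050 = 0.06077 yr.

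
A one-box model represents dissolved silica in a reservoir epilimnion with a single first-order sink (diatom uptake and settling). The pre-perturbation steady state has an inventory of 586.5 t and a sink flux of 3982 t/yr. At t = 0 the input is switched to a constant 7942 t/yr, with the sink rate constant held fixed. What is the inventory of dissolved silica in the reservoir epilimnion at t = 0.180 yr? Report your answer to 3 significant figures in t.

The sink rate constant is k = F₀/M₀ = 3982/586.5 = 6.789 yr⁻¹.
Solving dM/dt = F₁ − kM with M(0) = M₀ gives M(t) = F₁/k + (M₀ − F₁/k)·e^(−kt).
F₁/k = 7942/6.789 = 1169.8 t; kt = 6.789 × 0.180 = 1.222, e^(−kt) = 0.2946.
M(0.180) = 1169.8 + (586.5 − 1169.8) × 0.2946 = 1169.8 − 171.8 = 997.92 t.

998 t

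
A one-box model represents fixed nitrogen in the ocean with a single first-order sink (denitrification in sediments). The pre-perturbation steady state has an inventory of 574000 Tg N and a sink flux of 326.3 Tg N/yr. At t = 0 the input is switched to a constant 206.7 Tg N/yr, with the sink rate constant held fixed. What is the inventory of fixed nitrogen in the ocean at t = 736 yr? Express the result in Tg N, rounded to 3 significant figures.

502000 Tg N

τ = M₀/F₀ = 574000/326.3 = 1759 yr; rate constant k = 1/τ.
New steady state M_∞ = F₁/k = F₁·τ = 206.7 × 1759 = 363610 Tg N.
M(t) = M_∞ + (M₀ − M_∞)·e^(−t/τ); t/τ = 736/1759 = 0.4184, so e^(−t/τ) = 0.6581.
M(t) = 363610 + 210400 × 0.6581 = 502070 Tg N.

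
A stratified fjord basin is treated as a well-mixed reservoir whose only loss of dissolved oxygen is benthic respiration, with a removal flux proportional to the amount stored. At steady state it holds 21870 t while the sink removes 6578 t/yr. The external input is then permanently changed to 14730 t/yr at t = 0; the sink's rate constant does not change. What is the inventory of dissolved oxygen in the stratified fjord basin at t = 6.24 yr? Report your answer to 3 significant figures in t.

τ = M₀/F₀ = 21870/6578 = 3.325 yr; rate constant k = 1/τ.
New steady state M_∞ = F₁/k = F₁·τ = 14730 × 3.325 = 48973 t.
M(t) = M_∞ + (M₀ − M_∞)·e^(−t/τ); t/τ = 6.24/3.325 = 1.877, so e^(−t/τ) = 0.1531.
M(t) = 48973 − 27100 × 0.1531 = 44824 t.

44800 t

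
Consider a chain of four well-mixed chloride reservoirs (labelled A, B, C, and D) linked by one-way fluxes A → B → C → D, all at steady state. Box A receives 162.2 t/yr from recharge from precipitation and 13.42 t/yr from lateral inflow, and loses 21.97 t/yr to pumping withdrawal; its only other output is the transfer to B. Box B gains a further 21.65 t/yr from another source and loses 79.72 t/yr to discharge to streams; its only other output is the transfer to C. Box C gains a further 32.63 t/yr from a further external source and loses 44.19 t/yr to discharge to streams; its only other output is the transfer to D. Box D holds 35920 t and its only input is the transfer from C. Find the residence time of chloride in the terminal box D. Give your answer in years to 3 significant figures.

428 yr

Box A: F(A→B) = (162.2 + 13.42) − 21.97 = 153.65 t/yr.
Box B: F(B→C) = (153.65 + 21.65) − 79.72 = 95.580 t/yr.
Box C: F(C→D) = (95.580 + 32.63) − 44.19 = 84.020 t/yr.
Box D throughput = its input = 84.020 t/yr; τ = 35920 / 84.020 = 427.5 yr.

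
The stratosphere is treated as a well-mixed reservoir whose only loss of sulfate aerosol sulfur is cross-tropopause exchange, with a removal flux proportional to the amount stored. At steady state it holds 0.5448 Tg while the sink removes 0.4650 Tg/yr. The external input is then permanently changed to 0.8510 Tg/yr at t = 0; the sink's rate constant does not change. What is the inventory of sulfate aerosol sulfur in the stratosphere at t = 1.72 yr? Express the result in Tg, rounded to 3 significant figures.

The sink rate constant is k = F₀/M₀ = 0.4650/0.5448 = 0.8535 yr⁻¹.
Solving dM/dt = F₁ − kM with M(0) = M₀ gives M(t) = F₁/k + (M₀ − F₁/k)·e^(−kt).
F₁/k = 0.8510/0.8535 = 0.99704 Tg; kt = 0.8535 × 1.72 = 1.468, e^(−kt) = 0.2304.
M(1.72) = 0.99704 + (0.5448 − 0.99704) × 0.2304 = 0.99704 − 0.1042 = 0.89286 Tg.

0.893 Tg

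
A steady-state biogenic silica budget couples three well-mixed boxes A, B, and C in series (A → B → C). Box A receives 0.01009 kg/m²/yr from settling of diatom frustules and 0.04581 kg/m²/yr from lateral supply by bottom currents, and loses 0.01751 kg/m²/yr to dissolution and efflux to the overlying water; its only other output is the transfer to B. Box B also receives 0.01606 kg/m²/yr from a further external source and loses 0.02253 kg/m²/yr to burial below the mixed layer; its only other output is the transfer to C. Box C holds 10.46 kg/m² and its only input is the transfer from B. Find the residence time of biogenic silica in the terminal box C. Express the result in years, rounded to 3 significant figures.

328 yr

Box A: F(A→B) = (0.01009 + 0.04581) − 0.01751 = 0.038390 kg/m²/yr.
Box B: F(B→C) = (0.038390 + 0.01606) − 0.02253 = 0.031920 kg/m²/yr.
Box C throughput = its input = 0.031920 kg/m²/yr; τ = 10.46 / 0.031920 = 327.7 yr.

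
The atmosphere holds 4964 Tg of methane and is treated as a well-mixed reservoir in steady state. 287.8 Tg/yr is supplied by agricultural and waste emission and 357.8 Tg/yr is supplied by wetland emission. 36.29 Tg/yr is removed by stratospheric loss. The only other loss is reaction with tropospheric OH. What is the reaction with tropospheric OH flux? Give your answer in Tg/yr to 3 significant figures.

609 Tg/yr

At steady state ΣF_in = ΣF_out.
ΣF_in = 287.8 + 357.8 = 645.60 Tg/yr.
Reaction with tropospheric OH flux = ΣF_in − (36.29) = 645.60 − 36.29 = 609.3 Tg/yr.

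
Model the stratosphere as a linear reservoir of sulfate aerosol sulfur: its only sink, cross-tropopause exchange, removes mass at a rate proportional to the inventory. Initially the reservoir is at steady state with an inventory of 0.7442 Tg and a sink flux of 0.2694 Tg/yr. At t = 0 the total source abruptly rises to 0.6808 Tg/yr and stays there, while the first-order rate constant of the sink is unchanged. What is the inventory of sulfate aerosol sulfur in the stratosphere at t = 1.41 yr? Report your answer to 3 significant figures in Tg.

1.20 Tg

τ = M₀/F₀ = 0.7442/0.2694 = 2.762 yr; rate constant k = 1/τ.
New steady state M_∞ = F₁/k = F₁·τ = 0.6808 × 2.762 = 1.8807 Tg.
M(t) = M_∞ + (M₀ − M_∞)·e^(−t/τ); t/τ = 1.41/2.762 = 0.5104, so e^(−t/τ) = 0.6002.
M(t) = 1.8807 − 1.136 × 0.6002 = 1.1985 Tg.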